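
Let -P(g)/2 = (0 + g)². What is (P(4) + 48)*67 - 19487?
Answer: -18415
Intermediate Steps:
P(g) = -2*g² (P(g) = -2*(0 + g)² = -2*g²)
(P(4) + 48)*67 - 19487 = (-2*4² + 48)*67 - 19487 = (-2*16 + 48)*67 - 19487 = (-32 + 48)*67 - 19487 = 16*67 - 19487 = 1072 - 19487 = -18415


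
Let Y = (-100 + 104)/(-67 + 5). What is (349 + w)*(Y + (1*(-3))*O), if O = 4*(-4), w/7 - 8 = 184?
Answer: 2515798/31 ≈ 81155.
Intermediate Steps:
w = 1344 (w = 56 + 7*184 = 56 + 1288 = 1344)
O = -16
Y = -2/31 (Y = 4/(-62) = 4*(-1/62) = -2/31 ≈ -0.064516)
(349 + w)*(Y + (1*(-3))*O) = (349 + 1344)*(-2/31 + (1*(-3))*(-16)) = 1693*(-2/31 - 3*(-16)) = 1693*(-2/31 + 48) = 1693*(1486/31) = 2515798/31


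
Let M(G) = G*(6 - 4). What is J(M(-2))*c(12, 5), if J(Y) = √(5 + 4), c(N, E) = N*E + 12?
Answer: 216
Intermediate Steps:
M(G) = 2*G (M(G) = G*2 = 2*G)
c(N, E) = 12 + E*N (c(N, E) = E*N + 12 = 12 + E*N)
J(Y) = 3 (J(Y) = √9 = 3)
J(M(-2))*c(12, 5) = 3*(12 + 5*12) = 3*(12 + 60) = 3*72 = 216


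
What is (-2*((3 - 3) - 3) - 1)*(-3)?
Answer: -15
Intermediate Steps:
(-2*((3 - 3) - 3) - 1)*(-3) = (-2*(0 - 3) - 1)*(-3) = (-2*(-3) - 1)*(-3) = (6 - 1)*(-3) = 5*(-3) = -15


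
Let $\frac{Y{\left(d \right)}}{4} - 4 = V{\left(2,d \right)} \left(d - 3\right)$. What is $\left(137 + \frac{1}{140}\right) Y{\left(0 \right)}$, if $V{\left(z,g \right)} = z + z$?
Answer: $- \frac{153448}{35} \approx -4384.2$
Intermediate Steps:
$V{\left(z,g \right)} = 2 z$
$Y{\left(d \right)} = -32 + 16 d$ ($Y{\left(d \right)} = 16 + 4 \cdot 2 \cdot 2 \left(d - 3\right) = 16 + 4 \cdot 4 \left(-3 + d\right) = 16 + 4 \left(-12 + 4 d\right) = 16 + \left(-48 + 16 d\right) = -32 + 16 d$)
$\left(137 + \frac{1}{140}\right) Y{\left(0 \right)} = \left(137 + \frac{1}{140}\right) \left(-32 + 16 \cdot 0\right) = \left(137 + \frac{1}{140}\right) \left(-32 + 0\right) = \frac{19181}{140} \left(-32\right) = - \frac{153448}{35}$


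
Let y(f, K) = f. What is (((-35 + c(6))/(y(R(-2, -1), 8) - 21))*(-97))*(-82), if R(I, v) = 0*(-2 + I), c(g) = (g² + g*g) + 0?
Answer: -294298/21 ≈ -14014.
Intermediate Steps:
c(g) = 2*g² (c(g) = (g² + g²) + 0 = 2*g² + 0 = 2*g²)
R(I, v) = 0
(((-35 + c(6))/(y(R(-2, -1), 8) - 21))*(-97))*(-82) = (((-35 + 2*6²)/(0 - 21))*(-97))*(-82) = (((-35 + 2*36)/(-21))*(-97))*(-82) = (((-35 + 72)*(-1/21))*(-97))*(-82) = ((37*(-1/21))*(-97))*(-82) = -37/21*(-97)*(-82) = (3589/21)*(-82) = -294298/21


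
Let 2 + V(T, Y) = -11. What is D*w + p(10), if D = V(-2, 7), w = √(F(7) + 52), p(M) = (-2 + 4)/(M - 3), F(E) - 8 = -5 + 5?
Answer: 2/7 - 26*√15 ≈ -100.41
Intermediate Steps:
F(E) = 8 (F(E) = 8 + (-5 + 5) = 8 + 0 = 8)
V(T, Y) = -13 (V(T, Y) = -2 - 11 = -13)
p(M) = 2/(-3 + M)
w = 2*√15 (w = √(8 + 52) = √60 = 2*√15 ≈ 7.7460)
D = -13
D*w + p(10) = -26*√15 + 2/(-3 + 10) = -26*√15 + 2/7 = 2/7 - 26*√15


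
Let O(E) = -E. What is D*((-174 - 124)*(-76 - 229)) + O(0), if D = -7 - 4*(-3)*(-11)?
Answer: -12633710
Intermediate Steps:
D = -139 (D = -7 + 12*(-11) = -7 - 132 = -139)
D*((-174 - 124)*(-76 - 229)) + O(0) = -139*(-174 - 124)*(-76 - 229) - 1*0 = -(-41422)*(-305) + 0 = -139*90890 + 0 = -12633710 + 0 = -12633710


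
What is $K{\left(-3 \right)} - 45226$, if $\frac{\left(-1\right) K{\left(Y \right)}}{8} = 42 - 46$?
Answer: $-45194$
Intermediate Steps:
$K{\left(Y \right)} = 32$ ($K{\left(Y \right)} = - 8 \left(42 - 46\right) = \left(-8\right) \left(-4\right) = 32$)
$K{\left(-3 \right)} - 45226 = 32 - 45226 = -45194$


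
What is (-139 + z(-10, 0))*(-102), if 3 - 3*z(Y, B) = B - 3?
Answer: 13974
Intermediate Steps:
z(Y, B) = 2 - B/3 (z(Y, B) = 1 - (B - 3)/3 = 1 - (-3 + B)/3 = 1 + (1 - B/3) = 2 - B/3)
(-139 + z(-10, 0))*(-102) = (-139 + (2 - ⅓*0))*(-102) = (-139 + (2 + 0))*(-102) = (-139 + 2)*(-102) = -137*(-102) = 13974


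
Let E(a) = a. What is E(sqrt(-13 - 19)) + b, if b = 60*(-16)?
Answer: -960 + 4*I*sqrt(2) ≈ -960.0 + 5.6569*I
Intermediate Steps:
b = -960
E(sqrt(-13 - 19)) + b = sqrt(-13 - 19) - 960 = sqrt(-32) - 960 = 4*I*sqrt(2) - 960 = -960 + 4*I*sqrt(2)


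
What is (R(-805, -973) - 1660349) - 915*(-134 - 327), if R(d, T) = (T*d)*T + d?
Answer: -763356184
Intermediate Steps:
R(d, T) = d + d*T² (R(d, T) = d*T² + d = d + d*T²)
(R(-805, -973) - 1660349) - 915*(-134 - 327) = (-805*(1 + (-973)²) - 1660349) - 915*(-134 - 327) = (-805*(1 + 946729) - 1660349) - 915*(-461) = (-805*946730 - 1660349) + 421815 = (-762117650 - 1660349) + 421815 = -763777999 + 421815 = -763356184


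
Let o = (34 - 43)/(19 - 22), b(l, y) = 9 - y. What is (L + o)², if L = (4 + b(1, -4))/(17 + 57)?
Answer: 57121/5476 ≈ 10.431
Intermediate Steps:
L = 17/74 (L = (4 + (9 - 1*(-4)))/(17 + 57) = (4 + (9 + 4))/74 = (4 + 13)*(1/74) = 17*(1/74) = 17/74 ≈ 0.22973)
o = 3 (o = -9/(-3) = -9*(-⅓) = 3)
(L + o)² = (17/74 + 3)² = (239/74)² = 57121/5476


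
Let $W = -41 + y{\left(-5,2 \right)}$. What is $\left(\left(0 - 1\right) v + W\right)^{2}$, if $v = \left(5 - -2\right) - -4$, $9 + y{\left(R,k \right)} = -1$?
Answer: $3844$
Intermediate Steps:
$y{\left(R,k \right)} = -10$ ($y{\left(R,k \right)} = -9 - 1 = -10$)
$v = 11$ ($v = \left(5 + 2\right) + 4 = 7 + 4 = 11$)
$W = -51$ ($W = -41 - 10 = -51$)
$\left(\left(0 - 1\right) v + W\right)^{2} = \left(\left(0 - 1\right) 11 - 51\right)^{2} = \left(\left(-1\right) 11 - 51\right)^{2} = \left(-11 - 51\right)^{2} = \left(-62\right)^{2} = 3844$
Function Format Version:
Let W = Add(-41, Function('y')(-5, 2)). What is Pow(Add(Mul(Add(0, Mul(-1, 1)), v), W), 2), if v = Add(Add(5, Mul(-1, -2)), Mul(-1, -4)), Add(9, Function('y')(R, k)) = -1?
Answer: 3844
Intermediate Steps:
Function('y')(R, k) = -10 (Function('y')(R, k) = Add(-9, -1) = -10)
v = 11 (v = Add(Add(5, 2), 4) = Add(7, 4) = 11)
W = -51 (W = Add(-41, -10) = -51)
Pow(Add(Mul(Add(0, Mul(-1, 1)), v), W), 2) = Pow(Add(Mul(Add(0, Mul(-1, 1)), 11), -51), 2) = Pow(Add(Mul(Add(0, -1), 11), -51), 2) = Pow(Add(Mul(-1, 11), -51), 2) = Pow(Add(-11, -51), 2) = Pow(-62, 2) = 3844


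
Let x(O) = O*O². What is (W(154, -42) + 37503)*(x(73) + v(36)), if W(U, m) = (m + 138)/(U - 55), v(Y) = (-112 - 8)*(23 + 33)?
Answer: 473142618407/33 ≈ 1.4338e+10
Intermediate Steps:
v(Y) = -6720 (v(Y) = -120*56 = -6720)
x(O) = O³
W(U, m) = (138 + m)/(-55 + U)
(W(154, -42) + 37503)*(x(73) + v(36)) = ((138 - 42)/(-55 + 154) + 37503)*(73³ - 6720) = (96/99 + 37503)*(389017 - 6720) = ((1/99)*96 + 37503)*382297 = (32/33 + 37503)*382297 = (1237631/33)*382297 = 473142618407/33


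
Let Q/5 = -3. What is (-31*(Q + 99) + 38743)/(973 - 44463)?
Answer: -36139/43490 ≈ -0.83097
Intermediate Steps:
Q = -15 (Q = 5*(-3) = -15)
(-31*(Q + 99) + 38743)/(973 - 44463) = (-31*(-15 + 99) + 38743)/(973 - 44463) = (-31*84 + 38743)/(-43490) = (-2604 + 38743)*(-1/43490) = 36139*(-1/43490) = -36139/43490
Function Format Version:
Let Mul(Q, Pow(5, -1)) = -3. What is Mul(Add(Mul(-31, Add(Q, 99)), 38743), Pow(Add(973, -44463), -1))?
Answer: Rational(-36139, 43490) ≈ -0.83097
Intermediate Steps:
Q = -15 (Q = Mul(5, -3) = -15)
Mul(Add(Mul(-31, Add(Q, 99)), 38743), Pow(Add(973, -44463), -1)) = Mul(Add(Mul(-31, Add(-15, 99)), 38743), Pow(Add(973, -44463), -1)) = Mul(Add(Mul(-31, 84), 38743), Pow(-43490, -1)) = Mul(Add(-2604, 38743), Rational(-1, 43490)) = Mul(36139, Rational(-1, 43490)) = Rational(-36139, 43490)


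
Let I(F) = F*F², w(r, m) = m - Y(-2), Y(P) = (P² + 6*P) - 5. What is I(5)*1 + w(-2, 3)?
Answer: 141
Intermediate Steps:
Y(P) = -5 + P² + 6*P
w(r, m) = 13 + m (w(r, m) = m - (-5 + (-2)² + 6*(-2)) = m - (-5 + 4 - 12) = m - 1*(-13) = m + 13 = 13 + m)
I(F) = F³
I(5)*1 + w(-2, 3) = 5³*1 + (13 + 3) = 125*1 + 16 = 125 + 16 = 141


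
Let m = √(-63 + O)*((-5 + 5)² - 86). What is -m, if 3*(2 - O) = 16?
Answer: 86*I*√597/3 ≈ 700.43*I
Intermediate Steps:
O = -10/3 (O = 2 - ⅓*16 = 2 - 16/3 = -10/3 ≈ -3.3333)
m = -86*I*√597/3 (m = √(-63 - 10/3)*((-5 + 5)² - 86) = √(-199/3)*(0² - 86) = (I*√597/3)*(0 - 86) = (I*√597/3)*(-86) = -86*I*√597/3 ≈ -700.43*I)
-m = -(-86)*I*√597/3 = 86*I*√597/3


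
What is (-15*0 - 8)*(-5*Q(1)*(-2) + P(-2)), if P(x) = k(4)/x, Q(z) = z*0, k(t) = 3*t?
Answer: 48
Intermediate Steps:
Q(z) = 0
P(x) = 12/x (P(x) = (3*4)/x = 12/x)
(-15*0 - 8)*(-5*Q(1)*(-2) + P(-2)) = (-15*0 - 8)*(-5*0*(-2) + 12/(-2)) = (0 - 8)*(0*(-2) + 12*(-1/2)) = -8*(0 - 6) = -8*(-6) = 48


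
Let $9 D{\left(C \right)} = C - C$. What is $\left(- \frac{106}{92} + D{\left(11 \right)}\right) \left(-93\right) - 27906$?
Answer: $- \frac{1278747}{46} \approx -27799.0$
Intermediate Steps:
$D{\left(C \right)} = 0$ ($D{\left(C \right)} = \frac{C - C}{9} = \frac{1}{9} \cdot 0 = 0$)
$\left(- \frac{106}{92} + D{\left(11 \right)}\right) \left(-93\right) - 27906 = \left(- \frac{106}{92} + 0\right) \left(-93\right) - 27906 = \left(\left(-106\right) \frac{1}{92} + 0\right) \left(-93\right) - 27906 = \left(- \frac{53}{46} + 0\right) \left(-93\right) - 27906 = \left(- \frac{53}{46}\right) \left(-93\right) - 27906 = \frac{4929}{46} - 27906 = - \frac{1278747}{46}$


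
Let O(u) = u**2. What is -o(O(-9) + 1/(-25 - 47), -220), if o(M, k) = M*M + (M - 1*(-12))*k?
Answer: 72048239/5184 ≈ 13898.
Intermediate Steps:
o(M, k) = M**2 + k*(12 + M) (o(M, k) = M**2 + (M + 12)*k = M**2 + (12 + M)*k = M**2 + k*(12 + M))
-o(O(-9) + 1/(-25 - 47), -220) = -(((-9)**2 + 1/(-25 - 47))**2 + 12*(-220) + ((-9)**2 + 1/(-25 - 47))*(-220)) = -((81 + 1/(-72))**2 - 2640 + (81 + 1/(-72))*(-220)) = -((81 - 1/72)**2 - 2640 + (81 - 1/72)*(-220)) = -((5831/72)**2 - 2640 + (5831/72)*(-220)) = -(34000561/5184 - 2640 - 320705/18) = -1*(-72048239/5184) = 72048239/5184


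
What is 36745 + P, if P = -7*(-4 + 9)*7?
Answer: 36500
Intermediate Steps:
P = -245 (P = -7*5*7 = -35*7 = -245)
36745 + P = 36745 - 245 = 36500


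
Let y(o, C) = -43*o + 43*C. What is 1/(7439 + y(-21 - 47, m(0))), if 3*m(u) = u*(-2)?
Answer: 1/10363 ≈ 9.6497e-5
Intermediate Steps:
m(u) = -2*u/3 (m(u) = (u*(-2))/3 = (-2*u)/3 = -2*u/3)
1/(7439 + y(-21 - 47, m(0))) = 1/(7439 + (-43*(-21 - 47) + 43*(-⅔*0))) = 1/(7439 + (-43*(-68) + 43*0)) = 1/(7439 + (2924 + 0)) = 1/(7439 + 2924) = 1/10363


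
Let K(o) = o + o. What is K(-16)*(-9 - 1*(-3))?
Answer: 192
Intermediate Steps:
K(o) = 2*o
K(-16)*(-9 - 1*(-3)) = (2*(-16))*(-9 - 1*(-3)) = -32*(-9 + 3) = -32*(-6) = 192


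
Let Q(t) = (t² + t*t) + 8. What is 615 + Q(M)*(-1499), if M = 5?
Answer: -86327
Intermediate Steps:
Q(t) = 8 + 2*t² (Q(t) = (t² + t²) + 8 = 2*t² + 8 = 8 + 2*t²)
615 + Q(M)*(-1499) = 615 + (8 + 2*5²)*(-1499) = 615 + (8 + 2*25)*(-1499) = 615 + (8 + 50)*(-1499) = 615 + 58*(-1499) = 615 - 86942 = -86327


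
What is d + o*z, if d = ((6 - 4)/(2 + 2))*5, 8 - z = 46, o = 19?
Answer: -1439/2 ≈ -719.50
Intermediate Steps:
z = -38 (z = 8 - 1*46 = 8 - 46 = -38)
d = 5/2 (d = (2/4)*5 = (2*(¼))*5 = (½)*5 = 5/2 ≈ 2.5000)
d + o*z = 5/2 + 19*(-38) = 5/2 - 722 = -1439/2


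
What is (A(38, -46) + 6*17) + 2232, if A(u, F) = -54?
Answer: 2280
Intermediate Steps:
(A(38, -46) + 6*17) + 2232 = (-54 + 6*17) + 2232 = (-54 + 102) + 2232 = 48 + 2232 = 2280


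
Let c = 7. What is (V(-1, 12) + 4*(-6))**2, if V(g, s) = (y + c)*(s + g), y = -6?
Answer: 169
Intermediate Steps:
V(g, s) = g + s (V(g, s) = (-6 + 7)*(s + g) = 1*(g + s) = g + s)
(V(-1, 12) + 4*(-6))**2 = ((-1 + 12) + 4*(-6))**2 = (11 - 24)**2 = (-13)**2 = 169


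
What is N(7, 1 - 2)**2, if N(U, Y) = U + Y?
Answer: 36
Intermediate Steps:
N(7, 1 - 2)**2 = (7 + (1 - 2))**2 = (7 - 1)**2 = 6**2 = 36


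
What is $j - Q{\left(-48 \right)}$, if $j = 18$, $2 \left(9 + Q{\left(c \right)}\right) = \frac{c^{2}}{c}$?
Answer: $51$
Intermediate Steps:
$Q{\left(c \right)} = -9 + \frac{c}{2}$ ($Q{\left(c \right)} = -9 + \frac{c^{2} \frac{1}{c}}{2} = -9 + \frac{c}{2}$)
$j - Q{\left(-48 \right)} = 18 - \left(-9 + \frac{1}{2} \left(-48\right)\right) = 18 - \left(-9 - 24\right) = 18 - -33 = 18 + 33 = 51$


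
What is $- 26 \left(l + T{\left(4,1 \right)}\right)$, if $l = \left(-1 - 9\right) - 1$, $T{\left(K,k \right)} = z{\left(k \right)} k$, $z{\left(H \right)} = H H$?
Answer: $260$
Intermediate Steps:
$z{\left(H \right)} = H^{2}$
$T{\left(K,k \right)} = k^{3}$ ($T{\left(K,k \right)} = k^{2} k = k^{3}$)
$l = -11$ ($l = -10 - 1 = -11$)
$- 26 \left(l + T{\left(4,1 \right)}\right) = - 26 \left(-11 + 1^{3}\right) = - 26 \left(-11 + 1\right) = \left(-26\right) \left(-10\right) = 260$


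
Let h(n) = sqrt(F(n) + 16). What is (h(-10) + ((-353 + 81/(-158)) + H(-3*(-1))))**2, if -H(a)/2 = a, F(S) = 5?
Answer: 3227105053/24964 - 56803*sqrt(21)/79 ≈ 1.2598e+5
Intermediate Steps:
H(a) = -2*a
h(n) = sqrt(21) (h(n) = sqrt(5 + 16) = sqrt(21))
(h(-10) + ((-353 + 81/(-158)) + H(-3*(-1))))**2 = (sqrt(21) + ((-353 + 81/(-158)) - (-6)*(-1)))**2 = (sqrt(21) + ((-353 + 81*(-1/158)) - 2*3))**2 = (sqrt(21) + ((-353 - 81/158) - 6))**2 = (sqrt(21) + (-55855/158 - 6))**2 = (sqrt(21) - 56803/158)**2 = (-56803/158 + sqrt(21))**2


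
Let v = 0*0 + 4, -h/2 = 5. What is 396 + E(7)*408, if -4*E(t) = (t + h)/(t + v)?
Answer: 4662/11 ≈ 423.82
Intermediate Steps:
h = -10 (h = -2*5 = -10)
v = 4 (v = 0 + 4 = 4)
E(t) = -(-10 + t)/(4*(4 + t)) (E(t) = -(t - 10)/(4*(t + 4)) = -(-10 + t)/(4*(4 + t)))
396 + E(7)*408 = 396 + ((10 - 1*7)/(4*(4 + 7)))*408 = 396 + ((¼)*(10 - 7)/11)*408 = 396 + ((¼)*(1/11)*3)*408 = 396 + (3/44)*408 = 396 + 306/11 = 4662/11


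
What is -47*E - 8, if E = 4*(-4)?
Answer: 744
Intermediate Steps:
E = -16
-47*E - 8 = -47*(-16) - 8 = 752 - 8 = 744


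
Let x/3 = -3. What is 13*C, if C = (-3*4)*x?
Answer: 1404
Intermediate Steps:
x = -9 (x = 3*(-3) = -9)
C = 108 (C = -3*4*(-9) = -12*(-9) = 108)
13*C = 13*108 = 1404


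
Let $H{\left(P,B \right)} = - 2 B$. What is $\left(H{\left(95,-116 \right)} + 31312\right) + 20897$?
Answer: $52441$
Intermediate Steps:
$\left(H{\left(95,-116 \right)} + 31312\right) + 20897 = \left(\left(-2\right) \left(-116\right) + 31312\right) + 20897 = \left(232 + 31312\right) + 20897 = 31544 + 20897 = 52441$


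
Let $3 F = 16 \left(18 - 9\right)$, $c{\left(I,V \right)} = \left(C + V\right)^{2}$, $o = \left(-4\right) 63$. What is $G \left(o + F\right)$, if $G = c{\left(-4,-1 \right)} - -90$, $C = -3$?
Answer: $-21624$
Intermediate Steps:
$o = -252$
$c{\left(I,V \right)} = \left(-3 + V\right)^{2}$
$G = 106$ ($G = \left(-3 - 1\right)^{2} - -90 = \left(-4\right)^{2} + 90 = 16 + 90 = 106$)
$F = 48$ ($F = \frac{16 \left(18 - 9\right)}{3} = \frac{16 \cdot 9}{3} = \frac{1}{3} \cdot 144 = 48$)
$G \left(o + F\right) = 106 \left(-252 + 48\right) = 106 \left(-204\right) = -21624$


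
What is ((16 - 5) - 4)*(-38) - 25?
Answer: -291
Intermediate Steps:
((16 - 5) - 4)*(-38) - 25 = (11 - 4)*(-38) - 25 = 7*(-38) - 25 = -266 - 25 = -291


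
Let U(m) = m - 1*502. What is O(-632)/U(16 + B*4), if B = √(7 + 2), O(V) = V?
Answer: 4/3 ≈ 1.3333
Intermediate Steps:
B = 3 (B = √9 = 3)
U(m) = -502 + m (U(m) = m - 502 = -502 + m)
O(-632)/U(16 + B*4) = -632/(-502 + (16 + 3*4)) = -632/(-502 + (16 + 12)) = -632/(-502 + 28) = -632/(-474) = -632*(-1/474) = 4/3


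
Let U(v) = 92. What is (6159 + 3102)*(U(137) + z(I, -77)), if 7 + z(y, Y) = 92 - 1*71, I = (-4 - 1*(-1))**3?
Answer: 981666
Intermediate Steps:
I = -27 (I = (-4 + 1)**3 = (-3)**3 = -27)
z(y, Y) = 14 (z(y, Y) = -7 + (92 - 1*71) = -7 + (92 - 71) = -7 + 21 = 14)
(6159 + 3102)*(U(137) + z(I, -77)) = (6159 + 3102)*(92 + 14) = 9261*106 = 981666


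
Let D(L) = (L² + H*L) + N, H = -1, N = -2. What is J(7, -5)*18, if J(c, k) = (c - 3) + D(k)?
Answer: 576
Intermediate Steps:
D(L) = -2 + L² - L (D(L) = (L² - L) - 2 = -2 + L² - L)
J(c, k) = -5 + c + k² - k (J(c, k) = (c - 3) + (-2 + k² - k) = (-3 + c) + (-2 + k² - k) = -5 + c + k² - k)
J(7, -5)*18 = (-5 + 7 + (-5)² - 1*(-5))*18 = (-5 + 7 + 25 + 5)*18 = 32*18 = 576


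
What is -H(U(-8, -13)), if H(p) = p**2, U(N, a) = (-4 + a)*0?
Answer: 0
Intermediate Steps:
U(N, a) = 0
-H(U(-8, -13)) = -1*0**2 = -1*0 = 0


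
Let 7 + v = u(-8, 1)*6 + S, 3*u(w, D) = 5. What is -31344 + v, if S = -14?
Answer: -31355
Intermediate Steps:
u(w, D) = 5/3 (u(w, D) = (1/3)*5 = 5/3)
v = -11 (v = -7 + ((5/3)*6 - 14) = -7 + (10 - 14) = -7 - 4 = -11)
-31344 + v = -31344 - 11 = -31355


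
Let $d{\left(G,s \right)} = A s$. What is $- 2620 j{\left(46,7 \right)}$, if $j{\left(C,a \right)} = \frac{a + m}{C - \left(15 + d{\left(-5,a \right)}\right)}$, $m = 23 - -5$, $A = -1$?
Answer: $- \frac{45850}{19} \approx -2413.2$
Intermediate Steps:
$d{\left(G,s \right)} = - s$
$m = 28$ ($m = 23 + 5 = 28$)
$j{\left(C,a \right)} = \frac{28 + a}{-15 + C + a}$ ($j{\left(C,a \right)} = \frac{a + 28}{C - \left(15 - a\right)} = \frac{28 + a}{C + \left(-15 + a\right)} = \frac{28 + a}{-15 + C + a}$)
$- 2620 j{\left(46,7 \right)} = - 2620 \frac{28 + 7}{-15 + 46 + 7} = - 2620 \cdot \frac{1}{38} \cdot 35 = \left(-2620\right) \frac{35}{38} = - \frac{45850}{19}$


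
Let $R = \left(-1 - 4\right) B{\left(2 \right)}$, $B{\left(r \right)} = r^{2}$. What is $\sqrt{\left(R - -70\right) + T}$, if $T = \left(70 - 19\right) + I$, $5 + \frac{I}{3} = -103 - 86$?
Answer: $i \sqrt{481} \approx 21.932 i$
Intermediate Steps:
$R = -20$ ($R = \left(-1 - 4\right) 2^{2} = \left(-5\right) 4 = -20$)
$I = -582$ ($I = -15 + 3 \left(-103 - 86\right) = -15 + 3 \left(-189\right) = -15 - 567 = -582$)
$T = -531$ ($T = \left(70 - 19\right) - 582 = 51 - 582 = -531$)
$\sqrt{\left(R - -70\right) + T} = \sqrt{\left(-20 - -70\right) - 531} = \sqrt{\left(-20 + 70\right) - 531} = \sqrt{50 - 531} = \sqrt{-481} = i \sqrt{481}$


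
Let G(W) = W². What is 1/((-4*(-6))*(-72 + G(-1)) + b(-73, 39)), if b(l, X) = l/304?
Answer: -304/518089 ≈ -0.00058677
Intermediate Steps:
b(l, X) = l/304 (b(l, X) = l*(1/304) = l/304)
1/((-4*(-6))*(-72 + G(-1)) + b(-73, 39)) = 1/((-4*(-6))*(-72 + (-1)²) + (1/304)*(-73)) = 1/(24*(-72 + 1) - 73/304) = 1/(24*(-71) - 73/304) = 1/(-1704 - 73/304) = 1/(-518089/304) = -304/518089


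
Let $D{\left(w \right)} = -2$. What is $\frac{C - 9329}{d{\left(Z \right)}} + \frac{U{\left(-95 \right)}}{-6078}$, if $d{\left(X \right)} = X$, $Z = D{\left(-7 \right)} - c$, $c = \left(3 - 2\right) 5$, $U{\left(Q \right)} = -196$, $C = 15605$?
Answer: $- \frac{19072078}{21273} \approx -896.54$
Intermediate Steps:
$c = 5$ ($c = 1 \cdot 5 = 5$)
$Z = -7$ ($Z = -2 - 5 = -7$)
$\frac{C - 9329}{d{\left(Z \right)}} + \frac{U{\left(-95 \right)}}{-6078} = \frac{15605 - 9329}{-7} - \frac{196}{-6078} = 6276 \left(- \frac{1}{7}\right) - - \frac{98}{3039} = - \frac{6276}{7} + \frac{98}{3039} = - \frac{19072078}{21273}$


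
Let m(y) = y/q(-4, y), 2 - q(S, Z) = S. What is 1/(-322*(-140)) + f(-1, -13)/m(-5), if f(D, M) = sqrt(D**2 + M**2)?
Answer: 1/45080 - 6*sqrt(170)/5 ≈ -15.646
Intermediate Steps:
q(S, Z) = 2 - S
m(y) = y/6 (m(y) = y/(2 - 1*(-4)) = y/(2 + 4) = y/6)
1/(-322*(-140)) + f(-1, -13)/m(-5) = 1/(-322*(-140)) + sqrt((-1)**2 + (-13)**2)/(((1/6)*(-5))) = -1/322*(-1/140) + sqrt(1 + 169)/(-5/6) = 1/45080 + sqrt(170)*(-6/5) = 1/45080 - 6*sqrt(170)/5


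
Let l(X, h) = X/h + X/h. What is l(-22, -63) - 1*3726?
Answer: -234694/63 ≈ -3725.3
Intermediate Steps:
l(X, h) = 2*X/h
l(-22, -63) - 1*3726 = 2*(-22)/(-63) - 1*3726 = 2*(-22)*(-1/63) - 3726 = 44/63 - 3726 = -234694/63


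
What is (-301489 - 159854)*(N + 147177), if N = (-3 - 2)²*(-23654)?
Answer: 204916104339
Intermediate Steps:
N = -591350 (N = (-5)²*(-23654) = 25*(-23654) = -591350)
(-301489 - 159854)*(N + 147177) = (-301489 - 159854)*(-591350 + 147177) = -461343*(-444173) = 204916104339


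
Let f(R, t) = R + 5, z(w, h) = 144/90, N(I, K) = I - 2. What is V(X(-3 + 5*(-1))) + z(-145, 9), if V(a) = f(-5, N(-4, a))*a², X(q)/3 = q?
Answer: 8/5 ≈ 1.6000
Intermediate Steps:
N(I, K) = -2 + I
z(w, h) = 8/5 (z(w, h) = 144*(1/90) = 8/5)
X(q) = 3*q
f(R, t) = 5 + R
V(a) = 0 (V(a) = (5 - 5)*a² = 0*a² = 0)
V(X(-3 + 5*(-1))) + z(-145, 9) = 0 + 8/5 = 8/5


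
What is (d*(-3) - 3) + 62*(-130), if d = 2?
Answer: -8069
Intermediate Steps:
(d*(-3) - 3) + 62*(-130) = (2*(-3) - 3) + 62*(-130) = (-6 - 3) - 8060 = -9 - 8060 = -8069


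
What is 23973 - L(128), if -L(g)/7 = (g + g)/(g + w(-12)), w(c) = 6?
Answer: 1607087/67 ≈ 23986.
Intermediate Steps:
L(g) = -14*g/(6 + g) (L(g) = -7*(g + g)/(g + 6) = -7*2*g/(6 + g) = -14*g/(6 + g))
23973 - L(128) = 23973 - (-14)*128/(6 + 128) = 23973 - (-14)*128/134 = 23973 - 1*(-896/67) = 23973 + 896/67 = 1607087/67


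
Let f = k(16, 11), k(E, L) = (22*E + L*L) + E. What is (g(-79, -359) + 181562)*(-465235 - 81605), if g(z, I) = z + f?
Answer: -99509568480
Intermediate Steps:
k(E, L) = L² + 23*E (k(E, L) = (22*E + L²) + E = (L² + 22*E) + E = L² + 23*E)
f = 489 (f = 11² + 23*16 = 121 + 368 = 489)
g(z, I) = 489 + z (g(z, I) = z + 489 = 489 + z)
(g(-79, -359) + 181562)*(-465235 - 81605) = ((489 - 79) + 181562)*(-465235 - 81605) = (410 + 181562)*(-546840) = 181972*(-546840) = -99509568480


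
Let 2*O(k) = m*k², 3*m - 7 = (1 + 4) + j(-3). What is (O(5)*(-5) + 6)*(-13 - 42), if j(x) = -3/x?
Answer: 87395/6 ≈ 14566.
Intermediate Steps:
m = 13/3 (m = 7/3 + ((1 + 4) - 3/(-3))/3 = 7/3 + (5 - 3*(-⅓))/3 = 7/3 + (5 + 1)/3 = 7/3 + (⅓)*6 = 7/3 + 2 = 13/3 ≈ 4.3333)
O(k) = 13*k²/6 (O(k) = (13*k²/3)/2 = 13*k²/6)
(O(5)*(-5) + 6)*(-13 - 42) = (((13/6)*5²)*(-5) + 6)*(-13 - 42) = (((13/6)*25)*(-5) + 6)*(-55) = ((325/6)*(-5) + 6)*(-55) = (-1625/6 + 6)*(-55) = -1589/6*(-55) = 87395/6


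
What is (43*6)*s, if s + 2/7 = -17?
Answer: -31218/7 ≈ -4459.7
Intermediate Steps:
s = -121/7 (s = -2/7 - 17 = -121/7 ≈ -17.286)
(43*6)*s = (43*6)*(-121/7) = 258*(-121/7) = -31218/7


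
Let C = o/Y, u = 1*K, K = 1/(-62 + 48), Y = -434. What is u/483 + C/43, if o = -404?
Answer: 193799/9013746 ≈ 0.021500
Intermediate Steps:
K = -1/14 (K = 1/(-14) = -1/14 ≈ -0.071429)
u = -1/14 (u = 1*(-1/14) = -1/14 ≈ -0.071429)
C = 202/217 (C = -404/(-434) = -404*(-1/434) = 202/217 ≈ 0.93088)
u/483 + C/43 = -1/14/483 + (202/217)/43 = -1/14*1/483 + (202/217)*(1/43) = -1/6762 + 202/9331 = 193799/9013746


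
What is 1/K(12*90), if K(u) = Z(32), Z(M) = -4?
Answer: -¼ ≈ -0.25000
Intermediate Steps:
K(u) = -4
1/K(12*90) = 1/(-4) = -¼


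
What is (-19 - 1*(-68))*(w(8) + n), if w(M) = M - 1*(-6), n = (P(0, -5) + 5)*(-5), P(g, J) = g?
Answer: -539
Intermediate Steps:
n = -25 (n = (0 + 5)*(-5) = 5*(-5) = -25)
w(M) = 6 + M (w(M) = M + 6 = 6 + M)
(-19 - 1*(-68))*(w(8) + n) = (-19 - 1*(-68))*((6 + 8) - 25) = (-19 + 68)*(14 - 25) = 49*(-11) = -539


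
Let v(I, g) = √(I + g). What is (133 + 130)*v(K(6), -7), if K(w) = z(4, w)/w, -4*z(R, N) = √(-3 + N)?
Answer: 263*√(-1008 - 6*√3)/12 ≈ 699.41*I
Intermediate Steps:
z(R, N) = -√(-3 + N)/4
K(w) = -√(-3 + w)/(4*w) (K(w) = (-√(-3 + w)/4)/w = -√(-3 + w)/(4*w))
(133 + 130)*v(K(6), -7) = (133 + 130)*√(-¼*√(-3 + 6)/6 - 7) = 263*√(-¼*⅙*√3 - 7) = 263*√(-√3/24 - 7) = 263*√(-7 - √3/24)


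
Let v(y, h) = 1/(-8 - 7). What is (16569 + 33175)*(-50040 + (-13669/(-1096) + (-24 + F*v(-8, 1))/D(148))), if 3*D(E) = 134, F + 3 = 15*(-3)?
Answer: -114213954226898/45895 ≈ -2.4886e+9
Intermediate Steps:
v(y, h) = -1/15 (v(y, h) = 1/(-15) = -1/15)
F = -48 (F = -3 + 15*(-3) = -3 - 45 = -48)
D(E) = 134/3 (D(E) = (1/3)*134 = 134/3)
(16569 + 33175)*(-50040 + (-13669/(-1096) + (-24 + F*v(-8, 1))/D(148))) = (16569 + 33175)*(-50040 + (-13669/(-1096) + (-24 - 48*(-1/15))/(134/3))) = 49744*(-50040 + (-13669*(-1/1096) + (-24 + 16/5)*(3/134))) = 49744*(-50040 + (13669/1096 - 104/5*3/134)) = 49744*(-50040 + (13669/1096 - 156/335)) = 49744*(-50040 + 4408139/367160) = 49744*(-18368278261/367160) = -114213954226898/45895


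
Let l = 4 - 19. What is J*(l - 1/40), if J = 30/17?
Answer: -1803/68 ≈ -26.515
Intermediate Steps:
l = -15
J = 30/17 (J = 30*(1/17) = 30/17 ≈ 1.7647)
J*(l - 1/40) = 30*(-15 - 1/40)/17 = (30/17)*(-601/40) = -1803/68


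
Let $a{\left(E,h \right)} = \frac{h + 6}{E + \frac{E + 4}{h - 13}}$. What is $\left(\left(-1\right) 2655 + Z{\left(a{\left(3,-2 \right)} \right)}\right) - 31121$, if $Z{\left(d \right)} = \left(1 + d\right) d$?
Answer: $- \frac{12191666}{361} \approx -33772.0$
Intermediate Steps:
$a{\left(E,h \right)} = \frac{6 + h}{E + \frac{4 + E}{-13 + h}}$
$Z{\left(d \right)} = d \left(1 + d\right)$
$\left(\left(-1\right) 2655 + Z{\left(a{\left(3,-2 \right)} \right)}\right) - 31121 = \left(\left(-1\right) 2655 + \frac{-78 + \left(-2\right)^{2} - -14}{4 - 36 + 3 \left(-2\right)} \left(1 + \frac{-78 + \left(-2\right)^{2} - -14}{4 - 36 + 3 \left(-2\right)}\right)\right) - 31121 = \left(-2655 + \frac{-78 + 4 + 14}{4 - 36 - 6} \left(1 + \frac{-78 + 4 + 14}{4 - 36 - 6}\right)\right) - 31121 = \left(-2655 + \frac{1}{-38} \left(-60\right) \left(1 + \frac{1}{-38} \left(-60\right)\right)\right) - 31121 = \left(-2655 + \left(- \frac{1}{38}\right) \left(-60\right) \left(1 - - \frac{30}{19}\right)\right) - 31121 = \left(-2655 + \frac{30 \left(1 + \frac{30}{19}\right)}{19}\right) - 31121 = \left(-2655 + \frac{30}{19} \cdot \frac{49}{19}\right) - 31121 = \left(-2655 + \frac{1470}{361}\right) - 31121 = - \frac{956985}{361} - 31121 = - \frac{12191666}{361}$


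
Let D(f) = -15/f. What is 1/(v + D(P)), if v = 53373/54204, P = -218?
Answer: 1969412/2074729 ≈ 0.94924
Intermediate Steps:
v = 17791/18068 (v = 53373*(1/54204) = 17791/18068 ≈ 0.98467)
1/(v + D(P)) = 1/(17791/18068 - 15/(-218)) = 1/(17791/18068 - 15*(-1/218)) = 1/(17791/18068 + 15/218) = 1/(2074729/1969412) = 1969412/2074729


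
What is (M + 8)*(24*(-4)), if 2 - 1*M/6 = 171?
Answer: 96576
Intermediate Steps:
M = -1014 (M = 12 - 6*171 = 12 - 1026 = -1014)
(M + 8)*(24*(-4)) = (-1014 + 8)*(24*(-4)) = -1006*(-96) = 96576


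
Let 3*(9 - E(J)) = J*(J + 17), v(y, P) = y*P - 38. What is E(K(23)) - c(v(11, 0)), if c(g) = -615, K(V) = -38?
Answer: 358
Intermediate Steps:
v(y, P) = -38 + P*y (v(y, P) = P*y - 38 = -38 + P*y)
E(J) = 9 - J*(17 + J)/3 (E(J) = 9 - J*(J + 17)/3 = 9 - J*(17 + J)/3)
E(K(23)) - c(v(11, 0)) = (9 - 17/3*(-38) - 1/3*(-38)**2) - 1*(-615) = (9 + 646/3 - 1/3*1444) + 615 = (9 + 646/3 - 1444/3) + 615 = -257 + 615 = 358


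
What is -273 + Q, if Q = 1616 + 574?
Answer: 1917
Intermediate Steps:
Q = 2190
-273 + Q = -273 + 2190 = 1917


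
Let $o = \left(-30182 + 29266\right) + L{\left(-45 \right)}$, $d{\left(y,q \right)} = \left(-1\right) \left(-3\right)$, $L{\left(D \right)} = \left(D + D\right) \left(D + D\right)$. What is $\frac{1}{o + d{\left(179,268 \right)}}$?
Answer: $\frac{1}{7187} \approx 0.00013914$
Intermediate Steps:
$L{\left(D \right)} = 4 D^{2}$ ($L{\left(D \right)} = 2 D 2 D = 4 D^{2}$)
$d{\left(y,q \right)} = 3$
$o = 7184$ ($o = \left(-30182 + 29266\right) + 4 \left(-45\right)^{2} = -916 + 4 \cdot 2025 = -916 + 8100 = 7184$)
$\frac{1}{o + d{\left(179,268 \right)}} = \frac{1}{7184 + 3} = \frac{1}{7187}$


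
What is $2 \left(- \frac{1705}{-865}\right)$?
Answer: $\frac{682}{173} \approx 3.9422$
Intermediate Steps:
$2 \left(- \frac{1705}{-865}\right) = 2 \left(\left(-1705\right) \left(- \frac{1}{865}\right)\right) = 2 \cdot \frac{341}{173} = \frac{682}{173}$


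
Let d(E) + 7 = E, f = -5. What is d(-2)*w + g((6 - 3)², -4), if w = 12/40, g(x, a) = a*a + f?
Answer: 83/10 ≈ 8.3000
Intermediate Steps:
g(x, a) = -5 + a² (g(x, a) = a*a - 5 = a² - 5 = -5 + a²)
d(E) = -7 + E
w = 3/10 (w = 12*(1/40) = 3/10 ≈ 0.30000)
d(-2)*w + g((6 - 3)², -4) = (-7 - 2)*(3/10) + (-5 + (-4)²) = -9*3/10 + (-5 + 16) = -27/10 + 11 = 83/10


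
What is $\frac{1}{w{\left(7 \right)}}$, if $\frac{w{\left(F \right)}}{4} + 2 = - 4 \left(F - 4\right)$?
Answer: $- \frac{1}{56} \approx -0.017857$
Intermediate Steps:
$w{\left(F \right)} = 56 - 16 F$ ($w{\left(F \right)} = -8 + 4 \left(- 4 \left(F - 4\right)\right) = -8 + 4 \left(- 4 \left(-4 + F\right)\right) = -8 + 4 \left(16 - 4 F\right) = -8 - \left(-64 + 16 F\right) = 56 - 16 F$)
$\frac{1}{w{\left(7 \right)}} = \frac{1}{56 - 112} = \frac{1}{-56} = - \frac{1}{56}$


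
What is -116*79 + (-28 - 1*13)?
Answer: -9205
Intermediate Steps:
-116*79 + (-28 - 1*13) = -9164 + (-28 - 13) = -9164 - 41 = -9205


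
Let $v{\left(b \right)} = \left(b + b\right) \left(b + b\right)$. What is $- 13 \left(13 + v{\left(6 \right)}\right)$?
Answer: $-2041$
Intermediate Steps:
$v{\left(b \right)} = 4 b^{2}$ ($v{\left(b \right)} = 2 b 2 b = 4 b^{2}$)
$- 13 \left(13 + v{\left(6 \right)}\right) = - 13 \left(13 + 4 \cdot 6^{2}\right) = - 13 \left(13 + 4 \cdot 36\right) = - 13 \left(13 + 144\right) = \left(-13\right) 157 = -2041$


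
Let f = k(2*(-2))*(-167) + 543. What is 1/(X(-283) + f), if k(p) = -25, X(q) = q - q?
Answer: 1/4718 ≈ 0.00021195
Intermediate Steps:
X(q) = 0
f = 4718 (f = -25*(-167) + 543 = 4175 + 543 = 4718)
1/(X(-283) + f) = 1/(0 + 4718) = 1/4718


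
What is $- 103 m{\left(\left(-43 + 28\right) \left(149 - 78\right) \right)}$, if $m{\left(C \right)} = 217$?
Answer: $-22351$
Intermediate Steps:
$- 103 m{\left(\left(-43 + 28\right) \left(149 - 78\right) \right)} = \left(-103\right) 217 = -22351$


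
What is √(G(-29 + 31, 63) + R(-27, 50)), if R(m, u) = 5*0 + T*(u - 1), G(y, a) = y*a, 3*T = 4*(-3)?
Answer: I*√70 ≈ 8.3666*I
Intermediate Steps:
T = -4 (T = (4*(-3))/3 = (⅓)*(-12) = -4)
G(y, a) = a*y
R(m, u) = 4 - 4*u (R(m, u) = 5*0 - 4*(u - 1) = 0 - 4*(-1 + u) = 0 + (4 - 4*u) = 4 - 4*u)
√(G(-29 + 31, 63) + R(-27, 50)) = √(63*(-29 + 31) + (4 - 4*50)) = √(63*2 + (4 - 200)) = √(126 - 196) = √(-70) = I*√70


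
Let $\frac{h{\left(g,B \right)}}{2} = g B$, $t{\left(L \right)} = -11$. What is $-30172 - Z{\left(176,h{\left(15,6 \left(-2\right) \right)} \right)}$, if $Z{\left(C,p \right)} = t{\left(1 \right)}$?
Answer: $-30161$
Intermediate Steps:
$h{\left(g,B \right)} = 2 B g$ ($h{\left(g,B \right)} = 2 g B = 2 B g$)
$Z{\left(C,p \right)} = -11$
$-30172 - Z{\left(176,h{\left(15,6 \left(-2\right) \right)} \right)} = -30172 - -11 = -30172 + 11 = -30161$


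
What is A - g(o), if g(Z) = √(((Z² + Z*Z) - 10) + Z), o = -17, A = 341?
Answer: 341 - √551 ≈ 317.53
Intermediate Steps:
g(Z) = √(-10 + Z + 2*Z²) (g(Z) = √(((Z² + Z²) - 10) + Z) = √((2*Z² - 10) + Z) = √((-10 + 2*Z²) + Z) = √(-10 + Z + 2*Z²))
A - g(o) = 341 - √(-10 - 17 + 2*(-17)²) = 341 - √(-10 - 17 + 2*289) = 341 - √(-10 - 17 + 578) = 341 - √551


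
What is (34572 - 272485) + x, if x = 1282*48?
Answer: -176377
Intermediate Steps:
x = 61536
(34572 - 272485) + x = (34572 - 272485) + 61536 = -237913 + 61536 = -176377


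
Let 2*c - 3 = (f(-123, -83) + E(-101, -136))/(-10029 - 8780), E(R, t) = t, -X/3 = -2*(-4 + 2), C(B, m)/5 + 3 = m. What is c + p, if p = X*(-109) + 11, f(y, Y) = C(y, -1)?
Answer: 49674725/37618 ≈ 1320.5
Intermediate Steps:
C(B, m) = -15 + 5*m
X = -12 (X = -(-6)*(-4 + 2) = -(-6)*(-2) = -3*4 = -12)
f(y, Y) = -20 (f(y, Y) = -15 + 5*(-1) = -15 - 5 = -20)
c = 56583/37618 (c = 3/2 + ((-20 - 136)/(-10029 - 8780))/2 = 3/2 + (-156/(-18809))/2 = 3/2 + (-156*(-1/18809))/2 = 3/2 + (½)*(156/18809) = 3/2 + 78/18809 = 56583/37618 ≈ 1.5041)
p = 1319 (p = -12*(-109) + 11 = 1308 + 11 = 1319)
c + p = 56583/37618 + 1319 = 49674725/37618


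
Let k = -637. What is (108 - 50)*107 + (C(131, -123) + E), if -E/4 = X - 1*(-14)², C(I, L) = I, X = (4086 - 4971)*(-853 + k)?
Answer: -5267479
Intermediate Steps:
X = 1318650 (X = (4086 - 4971)*(-853 - 637) = -885*(-1490) = 1318650)
E = -5273816 (E = -4*(1318650 - 1*(-14)²) = -4*(1318650 - 1*196) = -4*(1318650 - 196) = -4*1318454 = -5273816)
(108 - 50)*107 + (C(131, -123) + E) = (108 - 50)*107 + (131 - 5273816) = 58*107 - 5273685 = 6206 - 5273685 = -5267479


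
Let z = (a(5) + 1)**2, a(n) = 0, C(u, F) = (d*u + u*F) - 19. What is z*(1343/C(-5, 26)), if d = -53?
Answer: 1343/116 ≈ 11.578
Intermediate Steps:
C(u, F) = -19 - 53*u + F*u (C(u, F) = (-53*u + u*F) - 19 = (-53*u + F*u) - 19 = -19 - 53*u + F*u)
z = 1 (z = (0 + 1)**2 = 1**2 = 1)
z*(1343/C(-5, 26)) = 1*(1343/(-19 - 53*(-5) + 26*(-5))) = 1*(1343/(-19 + 265 - 130)) = 1*(1343/116) = 1343/116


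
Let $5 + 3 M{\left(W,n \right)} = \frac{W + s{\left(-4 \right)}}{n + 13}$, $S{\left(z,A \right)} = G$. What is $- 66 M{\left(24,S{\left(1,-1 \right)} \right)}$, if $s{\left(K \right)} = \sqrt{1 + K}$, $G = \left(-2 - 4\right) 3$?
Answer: $\frac{1078}{5} + \frac{22 i \sqrt{3}}{5} \approx 215.6 + 7.621 i$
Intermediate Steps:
$G = -18$ ($G = \left(-6\right) 3 = -18$)
$S{\left(z,A \right)} = -18$
$M{\left(W,n \right)} = - \frac{5}{3} + \frac{W + i \sqrt{3}}{3 \left(13 + n\right)}$ ($M{\left(W,n \right)} = - \frac{5}{3} + \frac{\left(W + \sqrt{1 - 4}\right) \frac{1}{n + 13}}{3} = - \frac{5}{3} + \frac{\left(W + \sqrt{-3}\right) \frac{1}{13 + n}}{3} = - \frac{5}{3} + \frac{\left(W + i \sqrt{3}\right) \frac{1}{13 + n}}{3} = - \frac{5}{3} + \frac{\frac{1}{13 + n} \left(W + i \sqrt{3}\right)}{3} = - \frac{5}{3} + \frac{W + i \sqrt{3}}{3 \left(13 + n\right)}$)
$- 66 M{\left(24,S{\left(1,-1 \right)} \right)} = - 66 \frac{-65 + 24 - -90 + i \sqrt{3}}{3 \left(13 - 18\right)} = - 66 \frac{-65 + 24 + 90 + i \sqrt{3}}{3 \left(-5\right)} = - 66 \cdot \frac{1}{3} \left(- \frac{1}{5}\right) \left(49 + i \sqrt{3}\right) = - 66 \left(- \frac{49}{15} - \frac{i \sqrt{3}}{15}\right) = \frac{1078}{5} + \frac{22 i \sqrt{3}}{5}$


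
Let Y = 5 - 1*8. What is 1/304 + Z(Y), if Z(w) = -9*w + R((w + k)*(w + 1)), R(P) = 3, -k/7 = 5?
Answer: 9121/304 ≈ 30.003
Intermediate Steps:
k = -35 (k = -7*5 = -35)
Y = -3 (Y = 5 - 8 = -3)
Z(w) = 3 - 9*w (Z(w) = -9*w + 3 = 3 - 9*w)
1/304 + Z(Y) = 1/304 + (3 - 9*(-3)) = 1/304 + (3 + 27) = 1/304 + 30 = 9121/304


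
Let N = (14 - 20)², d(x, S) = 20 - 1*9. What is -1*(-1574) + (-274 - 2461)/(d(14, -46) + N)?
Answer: 71243/47 ≈ 1515.8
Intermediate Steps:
d(x, S) = 11 (d(x, S) = 20 - 9 = 11)
N = 36 (N = (-6)² = 36)
-1*(-1574) + (-274 - 2461)/(d(14, -46) + N) = -1*(-1574) + (-274 - 2461)/(11 + 36) = 1574 - 2735/47 = 71243/47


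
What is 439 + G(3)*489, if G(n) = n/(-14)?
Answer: 4679/14 ≈ 334.21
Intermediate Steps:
G(n) = -n/14 (G(n) = n*(-1/14) = -n/14)
439 + G(3)*489 = 439 - 1/14*3*489 = 439 - 3/14*489 = 439 - 1467/14 = 4679/14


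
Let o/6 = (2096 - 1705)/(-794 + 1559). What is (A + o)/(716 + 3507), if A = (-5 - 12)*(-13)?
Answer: 3361/63345 ≈ 0.053059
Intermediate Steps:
A = 221 (A = -17*(-13) = 221)
o = 46/15 (o = 6*((2096 - 1705)/(-794 + 1559)) = 6*(391/765) = 6*(391*(1/765)) = 6*(23/45) = 46/15 ≈ 3.0667)
(A + o)/(716 + 3507) = (221 + 46/15)/(716 + 3507) = (3361/15)/4223 = (3361/15)*(1/4223) = 3361/63345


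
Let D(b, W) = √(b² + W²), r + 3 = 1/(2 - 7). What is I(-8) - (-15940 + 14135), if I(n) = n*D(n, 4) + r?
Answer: 9009/5 - 32*√5 ≈ 1730.2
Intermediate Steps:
r = -16/5 (r = -3 + 1/(2 - 7) = -3 + 1/(-5) = -3 - ⅕ = -16/5 ≈ -3.2000)
D(b, W) = √(W² + b²)
I(n) = -16/5 + n*√(16 + n²) (I(n) = n*√(4² + n²) - 16/5 = n*√(16 + n²) - 16/5 = -16/5 + n*√(16 + n²))
I(-8) - (-15940 + 14135) = (-16/5 - 8*√(16 + (-8)²)) - (-15940 + 14135) = (-16/5 - 8*√(16 + 64)) - 1*(-1805) = (-16/5 - 32*√5) + 1805 = 9009/5 - 32*√5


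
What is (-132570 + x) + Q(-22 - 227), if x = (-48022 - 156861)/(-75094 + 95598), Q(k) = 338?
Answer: -2711489811/20504 ≈ -1.3224e+5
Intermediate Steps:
x = -204883/20504 ≈ -9.9923
(-132570 + x) + Q(-22 - 227) = (-132570 - 204883/20504) + 338 = -2718420163/20504 + 338 = -2711489811/20504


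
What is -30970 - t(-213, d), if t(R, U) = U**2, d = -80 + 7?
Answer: -36299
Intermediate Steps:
d = -73
-30970 - t(-213, d) = -30970 - 1*(-73)**2 = -30970 - 1*5329 = -30970 - 5329 = -36299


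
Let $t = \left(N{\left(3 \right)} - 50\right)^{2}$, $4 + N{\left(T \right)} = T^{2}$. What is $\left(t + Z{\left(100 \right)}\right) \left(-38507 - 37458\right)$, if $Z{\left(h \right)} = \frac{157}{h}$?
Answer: $- \frac{3078967801}{20} \approx -1.5395 \cdot 10^{8}$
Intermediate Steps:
$N{\left(T \right)} = -4 + T^{2}$
$t = 2025$ ($t = \left(\left(-4 + 3^{2}\right) - 50\right)^{2} = \left(\left(-4 + 9\right) - 50\right)^{2} = \left(5 - 50\right)^{2} = \left(-45\right)^{2} = 2025$)
$\left(t + Z{\left(100 \right)}\right) \left(-38507 - 37458\right) = \left(2025 + \frac{157}{100}\right) \left(-38507 - 37458\right) = \left(2025 + 157 \cdot \frac{1}{100}\right) \left(-75965\right) = \left(2025 + \frac{157}{100}\right) \left(-75965\right) = \frac{202657}{100} \left(-75965\right) = - \frac{3078967801}{20}$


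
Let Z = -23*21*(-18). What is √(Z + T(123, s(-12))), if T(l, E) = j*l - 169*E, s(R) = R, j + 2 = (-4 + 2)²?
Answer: 2*√2742 ≈ 104.73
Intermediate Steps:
j = 2 (j = -2 + (-4 + 2)² = -2 + (-2)² = -2 + 4 = 2)
T(l, E) = -169*E + 2*l (T(l, E) = 2*l - 169*E = -169*E + 2*l)
Z = 8694 (Z = -483*(-18) = 8694)
√(Z + T(123, s(-12))) = √(8694 + (-169*(-12) + 2*123)) = √(8694 + (2028 + 246)) = √(8694 + 2274) = √10968 = 2*√2742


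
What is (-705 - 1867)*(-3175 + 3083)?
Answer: 236624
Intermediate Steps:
(-705 - 1867)*(-3175 + 3083) = -2572*(-92) = 236624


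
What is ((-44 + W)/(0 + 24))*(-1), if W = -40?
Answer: 7/2 ≈ 3.5000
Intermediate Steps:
((-44 + W)/(0 + 24))*(-1) = ((-44 - 40)/(0 + 24))*(-1) = -84/24*(-1) = -84*1/24*(-1) = -7/2*(-1) = 7/2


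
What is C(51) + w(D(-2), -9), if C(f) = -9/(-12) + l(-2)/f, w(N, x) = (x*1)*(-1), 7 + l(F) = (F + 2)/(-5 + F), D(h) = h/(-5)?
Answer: 1961/204 ≈ 9.6127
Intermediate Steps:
D(h) = -h/5 (D(h) = h*(-⅕) = -h/5)
l(F) = -7 + (2 + F)/(-5 + F) (l(F) = -7 + (F + 2)/(-5 + F) = -7 + (2 + F)/(-5 + F))
w(N, x) = -x (w(N, x) = x*(-1) = -x)
C(f) = ¾ - 7/f (C(f) = -9/(-12) + ((37 - 6*(-2))/(-5 - 2))/f = -9*(-1/12) + ((37 + 12)/(-7))/f = ¾ + (-⅐*49)/f = ¾ - 7/f)
C(51) + w(D(-2), -9) = (¾ - 7/51) - 1*(-9) = (¾ - 7*1/51) + 9 = (¾ - 7/51) + 9 = 125/204 + 9 = 1961/204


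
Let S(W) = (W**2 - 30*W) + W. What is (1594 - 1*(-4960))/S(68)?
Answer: 3277/1326 ≈ 2.4713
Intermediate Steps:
S(W) = W**2 - 29*W
(1594 - 1*(-4960))/S(68) = (1594 - 1*(-4960))/((68*(-29 + 68))) = (1594 + 4960)/((68*39)) = 6554/2652 = 6554*(1/2652) = 3277/1326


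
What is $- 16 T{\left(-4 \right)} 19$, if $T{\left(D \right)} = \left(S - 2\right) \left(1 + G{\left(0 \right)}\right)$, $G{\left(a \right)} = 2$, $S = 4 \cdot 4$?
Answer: $-12768$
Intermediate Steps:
$S = 16$
$T{\left(D \right)} = 42$ ($T{\left(D \right)} = \left(16 - 2\right) \left(1 + 2\right) = 14 \cdot 3 = 42$)
$- 16 T{\left(-4 \right)} 19 = \left(-16\right) 42 \cdot 19 = \left(-672\right) 19 = -12768$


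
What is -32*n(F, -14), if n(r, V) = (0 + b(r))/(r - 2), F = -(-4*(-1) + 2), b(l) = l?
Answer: -24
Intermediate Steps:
F = -6 (F = -(4 + 2) = -1*6 = -6)
n(r, V) = r/(-2 + r) (n(r, V) = (0 + r)/(r - 2) = r/(-2 + r))
-32*n(F, -14) = -(-192)/(-2 - 6) = -(-192)/(-8) = -(-192)*(-1)/8 = -32*¾ = -24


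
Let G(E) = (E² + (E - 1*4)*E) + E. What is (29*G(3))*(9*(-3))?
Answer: -7047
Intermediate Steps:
G(E) = E + E² + E*(-4 + E) (G(E) = (E² + (E - 4)*E) + E = (E² + (-4 + E)*E) + E = (E² + E*(-4 + E)) + E = E + E² + E*(-4 + E))
(29*G(3))*(9*(-3)) = (29*(3*(-3 + 2*3)))*(9*(-3)) = (29*(3*(-3 + 6)))*(-27) = (29*(3*3))*(-27) = (29*9)*(-27) = 261*(-27) = -7047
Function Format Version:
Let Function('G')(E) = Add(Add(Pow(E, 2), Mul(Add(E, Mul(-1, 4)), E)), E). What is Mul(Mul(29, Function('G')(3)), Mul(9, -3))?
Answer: -7047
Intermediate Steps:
Function('G')(E) = Add(E, Pow(E, 2), Mul(E, Add(-4, E))) (Function('G')(E) = Add(Add(Pow(E, 2), Mul(Add(E, -4), E)), E) = Add(Add(Pow(E, 2), Mul(Add(-4, E), E)), E) = Add(Add(Pow(E, 2), Mul(E, Add(-4, E))), E) = Add(E, Pow(E, 2), Mul(E, Add(-4, E))))
Mul(Mul(29, Function('G')(3)), Mul(9, -3)) = Mul(Mul(29, Mul(3, Add(-3, Mul(2, 3)))), Mul(9, -3)) = Mul(Mul(29, Mul(3, Add(-3, 6))), -27) = Mul(Mul(29, Mul(3, 3)), -27) = Mul(Mul(29, 9), -27) = Mul(261, -27) = -7047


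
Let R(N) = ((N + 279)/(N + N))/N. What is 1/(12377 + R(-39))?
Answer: 507/6275179 ≈ 8.0795e-5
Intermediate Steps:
R(N) = (279 + N)/(2*N²) (R(N) = ((279 + N)/((2*N)))/N = ((279 + N)*(1/(2*N)))/N = ((279 + N)/(2*N))/N = (279 + N)/(2*N²))
1/(12377 + R(-39)) = 1/(12377 + (½)*(279 - 39)/(-39)²) = 1/(12377 + (½)*(1/1521)*240) = 1/(12377 + 40/507) = 1/(6275179/507) = 507/6275179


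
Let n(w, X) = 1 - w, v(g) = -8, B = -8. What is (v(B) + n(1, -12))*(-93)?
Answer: 744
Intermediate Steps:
(v(B) + n(1, -12))*(-93) = (-8 + (1 - 1*1))*(-93) = (-8 + (1 - 1))*(-93) = (-8 + 0)*(-93) = -8*(-93) = 744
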